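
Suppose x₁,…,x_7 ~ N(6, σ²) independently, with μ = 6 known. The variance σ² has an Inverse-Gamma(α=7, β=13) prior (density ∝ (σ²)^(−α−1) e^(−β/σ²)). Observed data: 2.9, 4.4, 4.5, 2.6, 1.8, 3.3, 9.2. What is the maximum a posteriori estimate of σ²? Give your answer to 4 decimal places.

Sum of squared deviations about the known mean: SS = (2.9−6)² + (4.4−6)² + (4.5−6)² + (2.6−6)² + (1.8−6)² + (3.3−6)² + (9.2−6)² = 61.15.
The Normal likelihood contributes (σ²)^(−n/2) exp(−SS/(2σ²)), so the posterior is Inverse-Gamma(α + n/2, β + SS/2) = Inverse-Gamma(10.5, 43.575).
The mode of Inverse-Gamma(a, b) is b/(a+1) = 43.575/11.5 ≈ 3.7891.

σ̂²_MAP = 3.7891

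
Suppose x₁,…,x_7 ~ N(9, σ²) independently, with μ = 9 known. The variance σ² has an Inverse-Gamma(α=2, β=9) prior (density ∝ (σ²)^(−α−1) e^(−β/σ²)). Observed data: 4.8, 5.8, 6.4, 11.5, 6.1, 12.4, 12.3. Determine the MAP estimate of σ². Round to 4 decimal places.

Sum of squared deviations about the known mean: SS = (4.8−9)² + (5.8−9)² + (6.4−9)² + (11.5−9)² + (6.1−9)² + (12.4−9)² + (12.3−9)² = 71.75.
The Normal likelihood contributes (σ²)^(−n/2) exp(−SS/(2σ²)), so the posterior is Inverse-Gamma(α + n/2, β + SS/2) = Inverse-Gamma(5.5, 44.875).
The mode of Inverse-Gamma(a, b) is b/(a+1) = 44.875/6.5 ≈ 6.9038.

σ̂²_MAP = 6.9038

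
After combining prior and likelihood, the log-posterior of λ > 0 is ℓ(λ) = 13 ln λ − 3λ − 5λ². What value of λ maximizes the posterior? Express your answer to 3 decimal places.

λ̂_MAP = 1.000

ℓ'(λ) = 13/λ − 3 − 10λ. Setting this to zero and multiplying by λ: 10λ² + 3λ − 13 = 0.
λ = (−3 + √(3² + 4·10·13)) / (2·10) = (−3 + √529) / 20 = (−3 + 23)/20 = 1.
ℓ''(λ) = −13/λ² − 10 < 0, confirming a maximum.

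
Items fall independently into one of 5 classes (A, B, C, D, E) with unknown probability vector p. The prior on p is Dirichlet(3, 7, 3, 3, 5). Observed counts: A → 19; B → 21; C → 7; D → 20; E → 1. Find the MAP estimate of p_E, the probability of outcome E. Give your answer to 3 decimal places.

The posterior is Dirichlet(αᵢ + nᵢ) = Dirichlet(22, 28, 10, 23, 6).
For a Dirichlet(a₁,…,a_K) with all aᵢ > 1, the mode has j-th component (aⱼ − 1)/(Σaᵢ − K).
Here Σaᵢ = 89 and K = 5, so p_E = (6 − 1)/(89 − 5) = 5/84 ≈ 0.060.

MAP estimate of p_E = 0.060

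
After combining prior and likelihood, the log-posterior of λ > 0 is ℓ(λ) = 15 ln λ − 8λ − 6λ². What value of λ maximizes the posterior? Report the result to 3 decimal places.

ℓ'(λ) = 15/λ − 8 − 12λ. Setting this to zero and multiplying by λ: 12λ² + 8λ − 15 = 0.
λ = (−8 + √(8² + 4·12·15)) / (2·12) = (−8 + √784) / 24 = (−8 + 28)/24 = 5/6.
ℓ''(λ) = −15/λ² − 12 < 0, confirming a maximum.

λ̂_MAP = 0.833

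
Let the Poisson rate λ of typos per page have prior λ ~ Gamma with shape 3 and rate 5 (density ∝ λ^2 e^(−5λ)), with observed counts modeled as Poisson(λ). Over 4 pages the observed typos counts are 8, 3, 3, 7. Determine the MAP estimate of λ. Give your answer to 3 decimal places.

Σxᵢ = 8+3+3+7 = 21, with n = 4.
Posterior ∝ λ^2e^(−5λ) · λ^21e^(−4λ) = λ^23e^(−9λ), i.e. Gamma(shape=24, rate=9).
The mode of a Gamma(a, b) with a ≥ 1 (shape–rate) is (a−1)/b = 23/9 ≈ 2.556.

λ̂_MAP = 2.556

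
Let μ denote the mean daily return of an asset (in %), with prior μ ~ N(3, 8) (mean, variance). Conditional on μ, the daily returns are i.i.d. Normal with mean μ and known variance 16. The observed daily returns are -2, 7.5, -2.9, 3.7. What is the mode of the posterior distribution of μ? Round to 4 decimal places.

n = 4; x̄ = ((-2) + 7.5 + (-2.9) + 3.7)/4 = 6.3/4 = 1.575.
For a Normal prior and Normal likelihood with known variance, the posterior is Normal; its mode equals its mean, the precision-weighted average.
Prior precision 1/σ₀² = 1/8 = 0.125; data precision n/σ² = 4/16 = 0.25.
μ̂ = (0.125·3 + 0.25·1.575) / (0.125 + 0.25) = 0.76875/0.375 = 2.0500.

μ̂_MAP = 2.0500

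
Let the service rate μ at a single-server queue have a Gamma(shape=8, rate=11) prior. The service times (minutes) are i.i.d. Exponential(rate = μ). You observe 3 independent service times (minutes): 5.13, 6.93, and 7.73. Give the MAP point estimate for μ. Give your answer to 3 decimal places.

μ̂_MAP = 0.325

The Exponential(rate=μ) likelihood is ∝ μ^n e^(−μΣtᵢ). Here n = 3 and Σtᵢ = 5.13 + 6.93 + 7.73 = 19.79.
Posterior ∝ μ^7e^(−11μ) · μ^3e^(−19.79μ) = μ^10e^(−30.79μ), i.e. Gamma(11, 30.79).
Mode = (a−1)/b = 10/30.79 ≈ 0.325.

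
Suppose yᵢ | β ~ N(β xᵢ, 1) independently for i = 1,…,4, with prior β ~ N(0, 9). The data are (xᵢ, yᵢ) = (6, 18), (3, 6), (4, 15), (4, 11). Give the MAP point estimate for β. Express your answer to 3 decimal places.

β̂_MAP = 2.983

log p(β | y) = −Σ(yᵢ − βxᵢ)²/(2·1) − β²/(2·9) + const.
Setting the derivative to zero: Σxᵢ(yᵢ − βxᵢ)/1 − β/9 = 0, so β = Σxᵢyᵢ / (Σxᵢ² + σ²/τ²).
Σxᵢyᵢ = 6·18 + 3·6 + 4·15 + 4·11 = 230; Σxᵢ² = 77; σ²/τ² = 1/9.
β̂_MAP = 230 / (77 + 1/9) = 230/(694/9) = 1035/347 ≈ 2.983.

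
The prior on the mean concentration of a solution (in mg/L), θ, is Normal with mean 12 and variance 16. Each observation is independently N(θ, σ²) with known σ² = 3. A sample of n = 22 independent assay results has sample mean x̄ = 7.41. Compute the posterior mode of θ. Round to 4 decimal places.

n = 22, x̄ = 7.41.
For a Normal prior and Normal likelihood with known variance, the posterior is Normal; its mode equals its mean, the precision-weighted average.
Prior precision 1/σ₀² = 1/16 = 0.0625; data precision n/σ² = 22/3.
θ̂ = (0.0625·12 + (22/3)·7.41) / (0.0625 + 22/3) = 55.09/(355/48) = 66108/8875 ≈ 7.4488.

θ̂_MAP = 7.4488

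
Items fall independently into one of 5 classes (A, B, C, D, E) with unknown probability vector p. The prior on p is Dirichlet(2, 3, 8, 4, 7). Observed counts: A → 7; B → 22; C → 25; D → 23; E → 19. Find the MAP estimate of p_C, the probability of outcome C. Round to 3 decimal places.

The posterior is Dirichlet(αᵢ + nᵢ) = Dirichlet(9, 25, 33, 27, 26).
For a Dirichlet(a₁,…,a_K) with all aᵢ > 1, the mode has j-th component (aⱼ − 1)/(Σaᵢ − K).
Here Σaᵢ = 120 and K = 5, so p_C = (33 − 1)/(120 − 5) = 32/115 ≈ 0.278.

MAP estimate of p_C = 0.278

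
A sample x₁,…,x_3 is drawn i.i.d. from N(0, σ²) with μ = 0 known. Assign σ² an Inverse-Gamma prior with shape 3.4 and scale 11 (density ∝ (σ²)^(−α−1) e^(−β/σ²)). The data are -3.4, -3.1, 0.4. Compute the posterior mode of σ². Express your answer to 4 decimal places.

σ̂²_MAP = 3.6720

Sum of squared deviations about the known mean: SS = (-3.4−0)² + (-3.1−0)² + (0.4−0)² = 21.33.
The Normal likelihood contributes (σ²)^(−n/2) exp(−SS/(2σ²)), so the posterior is Inverse-Gamma(α + n/2, β + SS/2) = Inverse-Gamma(4.9, 21.665).
The mode of Inverse-Gamma(a, b) is b/(a+1) = 21.665/5.9 ≈ 3.6720.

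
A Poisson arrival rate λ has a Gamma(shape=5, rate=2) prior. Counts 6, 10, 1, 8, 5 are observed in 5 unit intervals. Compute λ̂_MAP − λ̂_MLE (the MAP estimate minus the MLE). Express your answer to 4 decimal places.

Σxᵢ = 30. Posterior is Gamma(35, 7); MAP = (35−1)/7 = 34/7 ≈ 4.85714.
MLE = x̄ = 30/5 ≈ 6.00000.
Difference = 34/7 − 30/5 = -8/7 ≈ -1.1429.

MAP − MLE = -1.1429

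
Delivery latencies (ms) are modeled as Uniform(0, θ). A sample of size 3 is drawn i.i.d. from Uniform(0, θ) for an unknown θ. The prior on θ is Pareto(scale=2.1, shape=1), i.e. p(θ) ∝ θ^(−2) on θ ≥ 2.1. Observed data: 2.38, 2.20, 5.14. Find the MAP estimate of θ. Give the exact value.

θ̂_MAP = 5.14

The Uniform(0, θ) likelihood is θ^(−n) for θ ≥ max(xᵢ), zero otherwise. Here max(xᵢ) = 5.14.
Posterior ∝ θ^(−2) · θ^(−3) = θ^(−5) on θ ≥ max(2.1, 5.14) = 5.14.
This density is strictly decreasing in θ, so the posterior mode lies at the lower boundary of the support.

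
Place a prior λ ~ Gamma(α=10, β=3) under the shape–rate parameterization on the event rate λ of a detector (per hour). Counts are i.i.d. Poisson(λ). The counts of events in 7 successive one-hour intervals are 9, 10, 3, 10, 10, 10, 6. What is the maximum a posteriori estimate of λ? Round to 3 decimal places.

λ̂_MAP = 6.700

Σxᵢ = 9+10+3+10+10+10+6 = 58, with n = 7.
Posterior ∝ λ^9e^(−3λ) · λ^58e^(−7λ) = λ^67e^(−10λ), i.e. Gamma(shape=68, rate=10).
The mode of a Gamma(a, b) with a ≥ 1 (shape–rate) is (a−1)/b = 67/10 ≈ 6.700.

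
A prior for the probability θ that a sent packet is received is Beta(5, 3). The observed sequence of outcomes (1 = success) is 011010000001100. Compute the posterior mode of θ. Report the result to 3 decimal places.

Prior: Beta(5, 3).
Data: 5 successes in 15 trials (from the sequence). The binomial likelihood contributes θ^5(1−θ)^10, so the posterior is Beta(5+5, 3+10) = Beta(10, 13).
For Beta(a, b) with a, b > 1 the mode is (a−1)/(a+b−2) = 9/21 ≈ 0.429.

θ̂_MAP = 0.429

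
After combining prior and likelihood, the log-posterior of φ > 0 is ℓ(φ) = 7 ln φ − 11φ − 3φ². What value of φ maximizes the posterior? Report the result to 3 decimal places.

ℓ'(φ) = 7/φ − 11 − 6φ. Setting this to zero and multiplying by φ: 6φ² + 11φ − 7 = 0.
φ = (−11 + √(11² + 4·6·7)) / (2·6) = (−11 + √289) / 12 = (−11 + 17)/12 = 1/2.
ℓ''(φ) = −7/φ² − 6 < 0, confirming a maximum.

φ̂_MAP = 0.500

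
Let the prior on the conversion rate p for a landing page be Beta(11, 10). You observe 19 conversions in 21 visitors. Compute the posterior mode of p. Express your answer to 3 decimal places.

Prior: Beta(11, 10).
Data: 19 successes in 21 trials. The binomial likelihood contributes p^19(1−p)^2, so the posterior is Beta(11+19, 10+2) = Beta(30, 12).
For Beta(a, b) with a, b > 1 the mode is (a−1)/(a+b−2) = 29/40 ≈ 0.725.

p̂_MAP = 0.725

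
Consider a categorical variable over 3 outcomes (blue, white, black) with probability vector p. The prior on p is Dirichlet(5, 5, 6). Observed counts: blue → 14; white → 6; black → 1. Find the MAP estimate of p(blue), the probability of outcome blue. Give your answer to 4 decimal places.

The posterior is Dirichlet(αᵢ + nᵢ) = Dirichlet(19, 11, 7).
For a Dirichlet(a₁,…,a_K) with all aᵢ > 1, the mode has j-th component (aⱼ − 1)/(Σaᵢ − K).
Here Σaᵢ = 37 and K = 3, so p(blue) = (19 − 1)/(37 − 3) = 18/34 ≈ 0.5294.

MAP estimate of p(blue) = 0.5294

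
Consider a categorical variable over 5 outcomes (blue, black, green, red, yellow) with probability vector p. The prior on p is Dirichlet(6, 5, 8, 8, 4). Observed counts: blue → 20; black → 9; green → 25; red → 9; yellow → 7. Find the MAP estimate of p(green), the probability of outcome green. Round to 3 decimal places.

The posterior is Dirichlet(αᵢ + nᵢ) = Dirichlet(26, 14, 33, 17, 11).
For a Dirichlet(a₁,…,a_K) with all aᵢ > 1, the mode has j-th component (aⱼ − 1)/(Σaᵢ − K).
Here Σaᵢ = 101 and K = 5, so p(green) = (33 − 1)/(101 − 5) = 32/96 ≈ 0.333.

MAP estimate of p(green) = 0.333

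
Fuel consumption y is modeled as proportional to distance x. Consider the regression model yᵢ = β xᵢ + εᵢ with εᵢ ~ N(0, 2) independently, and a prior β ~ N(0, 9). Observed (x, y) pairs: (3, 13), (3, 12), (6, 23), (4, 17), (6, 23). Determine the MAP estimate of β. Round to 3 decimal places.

log p(β | y) = −Σ(yᵢ − βxᵢ)²/(2·2) − β²/(2·9) + const.
Setting the derivative to zero: Σxᵢ(yᵢ − βxᵢ)/2 − β/9 = 0, so β = Σxᵢyᵢ / (Σxᵢ² + σ²/τ²).
Σxᵢyᵢ = 3·13 + 3·12 + 6·23 + 4·17 + 6·23 = 419; Σxᵢ² = 106; σ²/τ² = 2/9.
β̂_MAP = 419 / (106 + 2/9) = 419/(956/9) = 3771/956 ≈ 3.945.

β̂_MAP = 3.945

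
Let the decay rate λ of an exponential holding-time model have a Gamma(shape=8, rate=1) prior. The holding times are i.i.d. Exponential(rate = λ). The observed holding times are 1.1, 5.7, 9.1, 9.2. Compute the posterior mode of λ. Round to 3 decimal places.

λ̂_MAP = 0.421

The Exponential(rate=λ) likelihood is ∝ λ^n e^(−λΣtᵢ). Here n = 4 and Σtᵢ = 1.1 + 5.7 + 9.1 + 9.2 = 25.1.
Posterior ∝ λ^7e^(−1λ) · λ^4e^(−25.1λ) = λ^11e^(−26.1λ), i.e. Gamma(12, 26.1).
Mode = (a−1)/b = 11/26.1 ≈ 0.421.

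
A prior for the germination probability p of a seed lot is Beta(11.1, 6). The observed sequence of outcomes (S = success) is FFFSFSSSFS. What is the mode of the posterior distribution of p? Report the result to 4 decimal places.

Prior: Beta(11.1, 6).
Data: 5 successes in 10 trials (from the sequence). The binomial likelihood contributes p^5(1−p)^5, so the posterior is Beta(11.1+5, 6+5) = Beta(16.1, 11).
For Beta(a, b) with a, b > 1 the mode is (a−1)/(a+b−2) = 15.1/25.1 ≈ 0.6016.

p̂_MAP = 0.6016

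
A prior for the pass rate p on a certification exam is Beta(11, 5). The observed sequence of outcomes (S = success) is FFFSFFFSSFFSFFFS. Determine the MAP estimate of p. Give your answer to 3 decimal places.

Prior: Beta(11, 5).
Data: 5 successes in 16 trials (from the sequence). The binomial likelihood contributes p^5(1−p)^11, so the posterior is Beta(11+5, 5+11) = Beta(16, 16).
For Beta(a, b) with a, b > 1 the mode is (a−1)/(a+b−2) = 15/30 ≈ 0.500.

p̂_MAP = 0.500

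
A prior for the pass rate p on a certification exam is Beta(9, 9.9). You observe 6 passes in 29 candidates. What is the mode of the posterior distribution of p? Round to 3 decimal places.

p̂_MAP = 0.305

Prior: Beta(9, 9.9).
Data: 6 successes in 29 trials. The binomial likelihood contributes p^6(1−p)^23, so the posterior is Beta(9+6, 9.9+23) = Beta(15, 32.9).
For Beta(a, b) with a, b > 1 the mode is (a−1)/(a+b−2) = 14/45.9 ≈ 0.305.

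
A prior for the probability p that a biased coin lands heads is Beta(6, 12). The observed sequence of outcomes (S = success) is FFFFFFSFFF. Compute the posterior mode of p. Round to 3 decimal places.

Prior: Beta(6, 12).
Data: 1 success in 10 trials (from the sequence). The binomial likelihood contributes p(1−p)^9, so the posterior is Beta(6+1, 12+9) = Beta(7, 21).
For Beta(a, b) with a, b > 1 the mode is (a−1)/(a+b−2) = 6/26 ≈ 0.231.

p̂_MAP = 0.231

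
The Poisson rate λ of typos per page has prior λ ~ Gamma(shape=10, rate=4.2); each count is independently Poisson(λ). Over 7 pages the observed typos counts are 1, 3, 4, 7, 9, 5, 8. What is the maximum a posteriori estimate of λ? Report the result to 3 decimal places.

Σxᵢ = 1+3+4+7+9+5+8 = 37, with n = 7.
Posterior ∝ λ^9e^(−4.2λ) · λ^37e^(−7λ) = λ^46e^(−11.2λ), i.e. Gamma(shape=47, rate=11.2).
The mode of a Gamma(a, b) with a ≥ 1 (shape–rate) is (a−1)/b = 46/11.2 ≈ 4.107.

λ̂_MAP = 4.107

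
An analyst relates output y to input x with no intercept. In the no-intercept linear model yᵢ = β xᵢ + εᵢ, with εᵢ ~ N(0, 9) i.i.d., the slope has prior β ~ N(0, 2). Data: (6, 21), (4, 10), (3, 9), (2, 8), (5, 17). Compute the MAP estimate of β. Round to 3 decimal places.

log p(β | y) = −Σ(yᵢ − βxᵢ)²/(2·9) − β²/(2·2) + const.
Setting the derivative to zero: Σxᵢ(yᵢ − βxᵢ)/9 − β/2 = 0, so β = Σxᵢyᵢ / (Σxᵢ² + σ²/τ²).
Σxᵢyᵢ = 6·21 + 4·10 + 3·9 + 2·8 + 5·17 = 294; Σxᵢ² = 90; σ²/τ² = 4.5.
β̂_MAP = 294 / (90 + 4.5) = 294/94.5 ≈ 3.111.

β̂_MAP = 3.111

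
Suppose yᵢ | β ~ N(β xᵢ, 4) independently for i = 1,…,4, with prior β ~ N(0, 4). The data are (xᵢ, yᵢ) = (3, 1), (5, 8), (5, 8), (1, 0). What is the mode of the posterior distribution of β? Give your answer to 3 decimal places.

β̂_MAP = 1.361

log p(β | y) = −Σ(yᵢ − βxᵢ)²/(2·4) − β²/(2·4) + const.
Setting the derivative to zero: Σxᵢ(yᵢ − βxᵢ)/4 − β/4 = 0, so β = Σxᵢyᵢ / (Σxᵢ² + σ²/τ²).
Σxᵢyᵢ = 3·1 + 5·8 + 5·8 + 1·0 = 83; Σxᵢ² = 60; σ²/τ² = 1.
β̂_MAP = 83 / (60 + 1) = 83/61 ≈ 1.361.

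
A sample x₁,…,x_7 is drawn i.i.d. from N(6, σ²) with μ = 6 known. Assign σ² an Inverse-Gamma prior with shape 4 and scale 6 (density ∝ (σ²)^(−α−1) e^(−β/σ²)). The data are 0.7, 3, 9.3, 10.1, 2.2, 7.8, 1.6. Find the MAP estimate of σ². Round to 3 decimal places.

Sum of squared deviations about the known mean: SS = (0.7−6)² + (3−6)² + (9.3−6)² + (10.1−6)² + (2.2−6)² + (7.8−6)² + (1.6−6)² = 101.83.
The Normal likelihood contributes (σ²)^(−n/2) exp(−SS/(2σ²)), so the posterior is Inverse-Gamma(α + n/2, β + SS/2) = Inverse-Gamma(7.5, 56.915).
The mode of Inverse-Gamma(a, b) is b/(a+1) = 56.915/8.5 ≈ 6.696.

σ̂²_MAP = 6.696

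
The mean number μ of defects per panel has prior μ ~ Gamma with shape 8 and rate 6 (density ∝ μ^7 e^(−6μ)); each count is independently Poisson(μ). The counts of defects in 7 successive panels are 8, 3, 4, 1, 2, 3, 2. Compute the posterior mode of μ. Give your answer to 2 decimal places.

Σxᵢ = 8+3+4+1+2+3+2 = 23, with n = 7.
Posterior ∝ μ^7e^(−6μ) · μ^23e^(−7μ) = μ^30e^(−13μ), i.e. Gamma(shape=31, rate=13).
The mode of a Gamma(a, b) with a ≥ 1 (shape–rate) is (a−1)/b = 30/13 ≈ 2.31.

μ̂_MAP = 2.31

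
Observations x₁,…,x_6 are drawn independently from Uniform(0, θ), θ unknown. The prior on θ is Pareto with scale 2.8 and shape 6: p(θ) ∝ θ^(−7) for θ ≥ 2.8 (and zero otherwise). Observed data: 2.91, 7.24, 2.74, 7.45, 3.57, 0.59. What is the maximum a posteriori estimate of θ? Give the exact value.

The Uniform(0, θ) likelihood is θ^(−n) for θ ≥ max(xᵢ), zero otherwise. Here max(xᵢ) = 7.45.
Posterior ∝ θ^(−7) · θ^(−6) = θ^(−13) on θ ≥ max(2.8, 7.45) = 7.45.
This density is strictly decreasing in θ, so the posterior mode lies at the lower boundary of the support.

θ̂_MAP = 7.45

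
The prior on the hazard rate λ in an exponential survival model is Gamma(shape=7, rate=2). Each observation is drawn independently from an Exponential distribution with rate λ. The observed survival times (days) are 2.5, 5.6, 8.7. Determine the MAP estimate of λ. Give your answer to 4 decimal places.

The Exponential(rate=λ) likelihood is ∝ λ^n e^(−λΣtᵢ). Here n = 3 and Σtᵢ = 2.5 + 5.6 + 8.7 = 16.8.
Posterior ∝ λ^6e^(−2λ) · λ^3e^(−16.8λ) = λ^9e^(−18.8λ), i.e. Gamma(10, 18.8).
Mode = (a−1)/b = 9/18.8 ≈ 0.4787.

λ̂_MAP = 0.4787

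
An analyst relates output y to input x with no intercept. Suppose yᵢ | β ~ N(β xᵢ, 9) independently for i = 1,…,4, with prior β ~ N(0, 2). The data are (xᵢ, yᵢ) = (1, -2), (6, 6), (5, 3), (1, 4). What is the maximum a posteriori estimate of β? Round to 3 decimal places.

β̂_MAP = 0.785

log p(β | y) = −Σ(yᵢ − βxᵢ)²/(2·9) − β²/(2·2) + const.
Setting the derivative to zero: Σxᵢ(yᵢ − βxᵢ)/9 − β/2 = 0, so β = Σxᵢyᵢ / (Σxᵢ² + σ²/τ²).
Σxᵢyᵢ = 1·(-2) + 6·6 + 5·3 + 1·4 = 53; Σxᵢ² = 63; σ²/τ² = 4.5.
β̂_MAP = 53 / (63 + 4.5) = 53/67.5 ≈ 0.785.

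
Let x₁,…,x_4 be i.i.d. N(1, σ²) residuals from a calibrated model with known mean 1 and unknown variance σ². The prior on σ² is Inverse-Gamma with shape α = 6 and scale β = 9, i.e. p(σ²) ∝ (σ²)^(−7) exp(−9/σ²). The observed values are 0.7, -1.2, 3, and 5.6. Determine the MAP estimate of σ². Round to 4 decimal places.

σ̂²_MAP = 2.6717

Sum of squared deviations about the known mean: SS = (0.7−1)² + (-1.2−1)² + (3−1)² + (5.6−1)² = 30.09.
The Normal likelihood contributes (σ²)^(−n/2) exp(−SS/(2σ²)), so the posterior is Inverse-Gamma(α + n/2, β + SS/2) = Inverse-Gamma(8, 24.045).
The mode of Inverse-Gamma(a, b) is b/(a+1) = 24.045/9 ≈ 2.6717.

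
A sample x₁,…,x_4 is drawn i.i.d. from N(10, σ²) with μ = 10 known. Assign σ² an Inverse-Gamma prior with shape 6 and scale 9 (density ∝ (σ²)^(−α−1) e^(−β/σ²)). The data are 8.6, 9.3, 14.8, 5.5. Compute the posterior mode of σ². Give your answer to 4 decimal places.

Sum of squared deviations about the known mean: SS = (8.6−10)² + (9.3−10)² + (14.8−10)² + (5.5−10)² = 45.74.
The Normal likelihood contributes (σ²)^(−n/2) exp(−SS/(2σ²)), so the posterior is Inverse-Gamma(α + n/2, β + SS/2) = Inverse-Gamma(8, 31.87).
The mode of Inverse-Gamma(a, b) is b/(a+1) = 31.87/9 ≈ 3.5411.

σ̂²_MAP = 3.5411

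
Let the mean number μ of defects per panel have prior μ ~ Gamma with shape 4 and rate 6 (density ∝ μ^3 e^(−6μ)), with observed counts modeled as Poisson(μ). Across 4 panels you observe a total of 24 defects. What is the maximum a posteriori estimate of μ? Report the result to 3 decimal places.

μ̂_MAP = 2.700

Σxᵢ = 24, n = 4.
Posterior ∝ μ^3e^(−6μ) · μ^24e^(−4μ) = μ^27e^(−10μ), i.e. Gamma(shape=28, rate=10).
The mode of a Gamma(a, b) with a ≥ 1 (shape–rate) is (a−1)/b = 27/10 ≈ 2.700.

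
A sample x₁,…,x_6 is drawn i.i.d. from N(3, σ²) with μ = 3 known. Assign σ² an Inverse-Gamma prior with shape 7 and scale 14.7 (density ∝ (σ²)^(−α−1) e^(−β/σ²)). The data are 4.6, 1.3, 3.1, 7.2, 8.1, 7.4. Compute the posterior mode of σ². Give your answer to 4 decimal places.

Sum of squared deviations about the known mean: SS = (4.6−3)² + (1.3−3)² + (3.1−3)² + (7.2−3)² + (8.1−3)² + (7.4−3)² = 68.47.
The Normal likelihood contributes (σ²)^(−n/2) exp(−SS/(2σ²)), so the posterior is Inverse-Gamma(α + n/2, β + SS/2) = Inverse-Gamma(10, 48.935).
The mode of Inverse-Gamma(a, b) is b/(a+1) = 48.935/11 ≈ 4.4486.

σ̂²_MAP = 4.4486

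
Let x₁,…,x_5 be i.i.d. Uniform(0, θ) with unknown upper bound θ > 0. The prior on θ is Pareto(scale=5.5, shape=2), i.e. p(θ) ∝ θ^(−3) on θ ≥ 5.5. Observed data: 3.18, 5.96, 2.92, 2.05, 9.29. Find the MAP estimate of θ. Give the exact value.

θ̂_MAP = 9.29

The Uniform(0, θ) likelihood is θ^(−n) for θ ≥ max(xᵢ), zero otherwise. Here max(xᵢ) = 9.29.
Posterior ∝ θ^(−3) · θ^(−5) = θ^(−8) on θ ≥ max(5.5, 9.29) = 9.29.
This density is strictly decreasing in θ, so the posterior mode lies at the lower boundary of the support.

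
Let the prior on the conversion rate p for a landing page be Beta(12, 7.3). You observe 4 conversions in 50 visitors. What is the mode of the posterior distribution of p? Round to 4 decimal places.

p̂_MAP = 0.2229

Prior: Beta(12, 7.3).
Data: 4 successes in 50 trials. The binomial likelihood contributes p^4(1−p)^46, so the posterior is Beta(12+4, 7.3+46) = Beta(16, 53.3).
For Beta(a, b) with a, b > 1 the mode is (a−1)/(a+b−2) = 15/67.3 ≈ 0.2229.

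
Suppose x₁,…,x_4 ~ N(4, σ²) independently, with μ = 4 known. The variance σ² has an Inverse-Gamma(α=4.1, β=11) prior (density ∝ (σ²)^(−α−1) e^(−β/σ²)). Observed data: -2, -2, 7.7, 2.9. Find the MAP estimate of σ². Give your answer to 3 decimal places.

σ̂²_MAP = 7.669

Sum of squared deviations about the known mean: SS = (-2−4)² + (-2−4)² + (7.7−4)² + (2.9−4)² = 86.9.
The Normal likelihood contributes (σ²)^(−n/2) exp(−SS/(2σ²)), so the posterior is Inverse-Gamma(α + n/2, β + SS/2) = Inverse-Gamma(6.1, 54.45).
The mode of Inverse-Gamma(a, b) is b/(a+1) = 54.45/7.1 ≈ 7.669.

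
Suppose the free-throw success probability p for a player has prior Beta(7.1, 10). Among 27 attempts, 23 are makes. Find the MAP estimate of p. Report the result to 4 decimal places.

p̂_MAP = 0.6912

Prior: Beta(7.1, 10).
Data: 23 successes in 27 trials. The binomial likelihood contributes p^23(1−p)^4, so the posterior is Beta(7.1+23, 10+4) = Beta(30.1, 14).
For Beta(a, b) with a, b > 1 the mode is (a−1)/(a+b−2) = 29.1/42.1 ≈ 0.6912.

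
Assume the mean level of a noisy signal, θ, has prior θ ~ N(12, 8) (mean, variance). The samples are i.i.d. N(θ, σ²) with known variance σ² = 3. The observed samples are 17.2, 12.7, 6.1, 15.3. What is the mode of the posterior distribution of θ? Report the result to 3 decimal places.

θ̂_MAP = 12.754

n = 4; x̄ = (17.2 + 12.7 + 6.1 + 15.3)/4 = 51.3/4 = 12.825.
For a Normal prior and Normal likelihood with known variance, the posterior is Normal; its mode equals its mean, the precision-weighted average.
Prior precision 1/σ₀² = 1/8 = 0.125; data precision n/σ² = 4/3.
θ̂ = (0.125·12 + (4/3)·12.825) / (0.125 + 4/3) = 18.6/(35/24) = 2232/175 ≈ 12.754.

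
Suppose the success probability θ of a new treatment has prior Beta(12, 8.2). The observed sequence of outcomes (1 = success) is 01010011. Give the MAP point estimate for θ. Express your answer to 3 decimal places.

Prior: Beta(12, 8.2).
Data: 4 successes in 8 trials (from the sequence). The binomial likelihood contributes θ^4(1−θ)^4, so the posterior is Beta(12+4, 8.2+4) = Beta(16, 12.2).
For Beta(a, b) with a, b > 1 the mode is (a−1)/(a+b−2) = 15/26.2 ≈ 0.573.

θ̂_MAP = 0.573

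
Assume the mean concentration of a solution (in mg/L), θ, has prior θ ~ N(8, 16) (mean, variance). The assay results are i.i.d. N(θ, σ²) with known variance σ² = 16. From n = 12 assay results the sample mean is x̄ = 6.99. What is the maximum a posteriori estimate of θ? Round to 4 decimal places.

n = 12, x̄ = 6.99.
For a Normal prior and Normal likelihood with known variance, the posterior is Normal; its mode equals its mean, the precision-weighted average.
Prior precision 1/σ₀² = 1/16 = 0.0625; data precision n/σ² = 12/16 = 0.75.
θ̂ = (0.0625·8 + 0.75·6.99) / (0.0625 + 0.75) = 5.7425/0.8125 = 2297/325 ≈ 7.0677.

θ̂_MAP = 7.0677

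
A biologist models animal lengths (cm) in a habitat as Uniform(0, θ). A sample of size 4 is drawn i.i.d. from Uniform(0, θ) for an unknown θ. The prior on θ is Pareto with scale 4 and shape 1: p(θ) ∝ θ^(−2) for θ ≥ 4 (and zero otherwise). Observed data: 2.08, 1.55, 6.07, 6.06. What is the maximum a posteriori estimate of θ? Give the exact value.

θ̂_MAP = 6.07

The Uniform(0, θ) likelihood is θ^(−n) for θ ≥ max(xᵢ), zero otherwise. Here max(xᵢ) = 6.07.
Posterior ∝ θ^(−2) · θ^(−4) = θ^(−6) on θ ≥ max(4, 6.07) = 6.07.
This density is strictly decreasing in θ, so the posterior mode lies at the lower boundary of the support.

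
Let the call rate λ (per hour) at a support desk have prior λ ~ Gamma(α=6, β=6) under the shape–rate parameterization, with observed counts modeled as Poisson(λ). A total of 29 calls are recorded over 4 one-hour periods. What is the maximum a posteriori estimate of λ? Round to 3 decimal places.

λ̂_MAP = 3.400

Σxᵢ = 29, n = 4.
Posterior ∝ λ^5e^(−6λ) · λ^29e^(−4λ) = λ^34e^(−10λ), i.e. Gamma(shape=35, rate=10).
The mode of a Gamma(a, b) with a ≥ 1 (shape–rate) is (a−1)/b = 34/10 ≈ 3.400.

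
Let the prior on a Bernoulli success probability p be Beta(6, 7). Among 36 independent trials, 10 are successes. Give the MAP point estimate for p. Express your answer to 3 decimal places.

p̂_MAP = 0.319

Prior: Beta(6, 7).
Data: 10 successes in 36 trials. The binomial likelihood contributes p^10(1−p)^26, so the posterior is Beta(6+10, 7+26) = Beta(16, 33).
For Beta(a, b) with a, b > 1 the mode is (a−1)/(a+b−2) = 15/47 ≈ 0.319.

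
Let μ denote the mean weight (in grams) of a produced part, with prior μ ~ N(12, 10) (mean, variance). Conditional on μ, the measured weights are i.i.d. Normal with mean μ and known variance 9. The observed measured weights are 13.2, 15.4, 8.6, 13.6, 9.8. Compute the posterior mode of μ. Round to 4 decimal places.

n = 5; x̄ = (13.2 + 15.4 + 8.6 + 13.6 + 9.8)/5 = 60.6/5 = 12.12.
For a Normal prior and Normal likelihood with known variance, the posterior is Normal; its mode equals its mean, the precision-weighted average.
Prior precision 1/σ₀² = 1/10 = 0.1; data precision n/σ² = 5/9.
μ̂ = (0.1·12 + (5/9)·12.12) / (0.1 + 5/9) = (119/15)/(59/90) = 714/59 ≈ 12.1017.

μ̂_MAP = 12.1017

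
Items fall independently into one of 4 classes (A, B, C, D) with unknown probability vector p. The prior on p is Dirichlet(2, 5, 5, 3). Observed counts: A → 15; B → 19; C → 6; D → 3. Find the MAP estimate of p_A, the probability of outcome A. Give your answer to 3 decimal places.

MAP estimate of p_A = 0.296

The posterior is Dirichlet(αᵢ + nᵢ) = Dirichlet(17, 24, 11, 6).
For a Dirichlet(a₁,…,a_K) with all aᵢ > 1, the mode has j-th component (aⱼ − 1)/(Σaᵢ − K).
Here Σaᵢ = 58 and K = 4, so p_A = (17 − 1)/(58 − 4) = 16/54 ≈ 0.296.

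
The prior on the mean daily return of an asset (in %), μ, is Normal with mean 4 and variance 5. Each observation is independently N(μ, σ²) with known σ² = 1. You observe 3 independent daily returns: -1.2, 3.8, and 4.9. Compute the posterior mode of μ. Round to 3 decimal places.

n = 3; x̄ = ((-1.2) + 3.8 + 4.9)/3 = 7.5/3 = 2.5.
For a Normal prior and Normal likelihood with known variance, the posterior is Normal; its mode equals its mean, the precision-weighted average.
Prior precision 1/σ₀² = 1/5 = 0.2; data precision n/σ² = 3/1 = 3.
μ̂ = (0.2·4 + 3·2.5) / (0.2 + 3) = 8.3/3.2 = 2.59375 ≈ 2.594.

μ̂_MAP = 2.594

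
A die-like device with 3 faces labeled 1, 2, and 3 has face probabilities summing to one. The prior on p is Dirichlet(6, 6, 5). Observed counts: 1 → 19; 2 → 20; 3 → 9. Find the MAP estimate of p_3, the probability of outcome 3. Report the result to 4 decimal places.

MAP estimate: 0.2097

The posterior is Dirichlet(αᵢ + nᵢ) = Dirichlet(25, 26, 14).
For a Dirichlet(a₁,…,a_K) with all aᵢ > 1, the mode has j-th component (aⱼ − 1)/(Σaᵢ − K).
Here Σaᵢ = 65 and K = 3, so p_3 = (14 − 1)/(65 − 3) = 13/62 ≈ 0.2097.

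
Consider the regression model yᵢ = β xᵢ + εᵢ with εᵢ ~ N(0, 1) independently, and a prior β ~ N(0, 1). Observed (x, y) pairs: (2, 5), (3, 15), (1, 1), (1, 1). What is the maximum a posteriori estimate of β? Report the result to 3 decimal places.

β̂_MAP = 3.563

log p(β | y) = −Σ(yᵢ − βxᵢ)²/(2·1) − β²/(2·1) + const.
Setting the derivative to zero: Σxᵢ(yᵢ − βxᵢ)/1 − β/1 = 0, so β = Σxᵢyᵢ / (Σxᵢ² + σ²/τ²).
Σxᵢyᵢ = 2·5 + 3·15 + 1·1 + 1·1 = 57; Σxᵢ² = 15; σ²/τ² = 1.
β̂_MAP = 57 / (15 + 1) = 57/16 ≈ 3.563.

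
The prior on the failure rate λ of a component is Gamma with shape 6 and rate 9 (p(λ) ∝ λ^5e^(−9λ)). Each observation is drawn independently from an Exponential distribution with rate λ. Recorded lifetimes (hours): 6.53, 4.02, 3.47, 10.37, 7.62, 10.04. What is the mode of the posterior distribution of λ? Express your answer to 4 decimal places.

λ̂_MAP = 0.2155

The Exponential(rate=λ) likelihood is ∝ λ^n e^(−λΣtᵢ). Here n = 6 and Σtᵢ = 6.53 + 4.02 + 3.47 + 10.37 + 7.62 + 10.04 = 42.05.
Posterior ∝ λ^5e^(−9λ) · λ^6e^(−42.05λ) = λ^11e^(−51.05λ), i.e. Gamma(12, 51.05).
Mode = (a−1)/b = 11/51.05 ≈ 0.2155.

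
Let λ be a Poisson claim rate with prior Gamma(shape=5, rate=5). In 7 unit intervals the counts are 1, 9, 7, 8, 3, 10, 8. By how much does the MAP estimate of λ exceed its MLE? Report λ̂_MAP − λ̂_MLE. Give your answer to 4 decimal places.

MAP − MLE = -2.4048

Σxᵢ = 46. Posterior is Gamma(51, 12); MAP = (51−1)/12 = 50/12 ≈ 4.16667.
MLE = x̄ = 46/7 ≈ 6.57143.
Difference = 50/12 − 46/7 = -101/42 ≈ -2.4048.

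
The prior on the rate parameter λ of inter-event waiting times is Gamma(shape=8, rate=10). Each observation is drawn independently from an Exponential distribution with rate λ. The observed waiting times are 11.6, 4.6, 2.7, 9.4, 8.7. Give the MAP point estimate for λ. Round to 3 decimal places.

The Exponential(rate=λ) likelihood is ∝ λ^n e^(−λΣtᵢ). Here n = 5 and Σtᵢ = 11.6 + 4.6 + 2.7 + 9.4 + 8.7 = 37.
Posterior ∝ λ^7e^(−10λ) · λ^5e^(−37λ) = λ^12e^(−47λ), i.e. Gamma(13, 47).
Mode = (a−1)/b = 12/47 ≈ 0.255.

λ̂_MAP = 0.255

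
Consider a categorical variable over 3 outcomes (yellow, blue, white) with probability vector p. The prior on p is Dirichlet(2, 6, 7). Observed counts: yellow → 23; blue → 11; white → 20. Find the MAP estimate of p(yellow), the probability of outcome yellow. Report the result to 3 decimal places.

The posterior is Dirichlet(αᵢ + nᵢ) = Dirichlet(25, 17, 27).
For a Dirichlet(a₁,…,a_K) with all aᵢ > 1, the mode has j-th component (aⱼ − 1)/(Σaᵢ − K).
Here Σaᵢ = 69 and K = 3, so p(yellow) = (25 − 1)/(69 − 3) = 24/66 ≈ 0.364.

MAP estimate of p(yellow) = 0.364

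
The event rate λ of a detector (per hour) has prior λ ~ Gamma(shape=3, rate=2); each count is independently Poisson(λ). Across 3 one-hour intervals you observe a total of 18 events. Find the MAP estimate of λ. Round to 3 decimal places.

λ̂_MAP = 4.000

Σxᵢ = 18, n = 3.
Posterior ∝ λ^2e^(−2λ) · λ^18e^(−3λ) = λ^20e^(−5λ), i.e. Gamma(shape=21, rate=5).
The mode of a Gamma(a, b) with a ≥ 1 (shape–rate) is (a−1)/b = 20/5 ≈ 4.000.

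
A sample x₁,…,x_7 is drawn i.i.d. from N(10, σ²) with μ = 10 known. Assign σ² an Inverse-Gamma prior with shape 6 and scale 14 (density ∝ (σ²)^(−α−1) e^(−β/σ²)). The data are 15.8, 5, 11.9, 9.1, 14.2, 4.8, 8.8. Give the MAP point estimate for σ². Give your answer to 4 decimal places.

σ̂²_MAP = 6.5324

Sum of squared deviations about the known mean: SS = (15.8−10)² + (5−10)² + (11.9−10)² + (9.1−10)² + (14.2−10)² + (4.8−10)² + (8.8−10)² = 109.18.
The Normal likelihood contributes (σ²)^(−n/2) exp(−SS/(2σ²)), so the posterior is Inverse-Gamma(α + n/2, β + SS/2) = Inverse-Gamma(9.5, 68.59).
The mode of Inverse-Gamma(a, b) is b/(a+1) = 68.59/10.5 ≈ 6.5324.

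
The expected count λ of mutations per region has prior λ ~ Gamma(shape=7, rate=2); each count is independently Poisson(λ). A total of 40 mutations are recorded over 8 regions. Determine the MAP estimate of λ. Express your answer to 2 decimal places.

λ̂_MAP = 4.60

Σxᵢ = 40, n = 8.
Posterior ∝ λ^6e^(−2λ) · λ^40e^(−8λ) = λ^46e^(−10λ), i.e. Gamma(shape=47, rate=10).
The mode of a Gamma(a, b) with a ≥ 1 (shape–rate) is (a−1)/b = 46/10 ≈ 4.60.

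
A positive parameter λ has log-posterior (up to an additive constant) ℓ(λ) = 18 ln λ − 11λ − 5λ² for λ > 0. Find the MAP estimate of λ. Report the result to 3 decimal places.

ℓ'(λ) = 18/λ − 11 − 10λ. Setting this to zero and multiplying by λ: 10λ² + 11λ − 18 = 0.
λ = (−11 + √(11² + 4·10·18)) / (2·10) = (−11 + √841) / 20 = (−11 + 29)/20 = 9/10.
ℓ''(λ) = −18/λ² − 10 < 0, confirming a maximum.

λ̂_MAP = 0.900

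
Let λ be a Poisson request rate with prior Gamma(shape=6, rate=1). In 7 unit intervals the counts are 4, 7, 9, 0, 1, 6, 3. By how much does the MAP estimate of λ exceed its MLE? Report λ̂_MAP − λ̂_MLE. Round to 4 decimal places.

Σxᵢ = 30. Posterior is Gamma(36, 8); MAP = (36−1)/8 = 35/8 ≈ 4.37500.
MLE = x̄ = 30/7 ≈ 4.28571.
Difference = 35/8 − 30/7 = 5/56 ≈ 0.0893.

MAP − MLE = 0.0893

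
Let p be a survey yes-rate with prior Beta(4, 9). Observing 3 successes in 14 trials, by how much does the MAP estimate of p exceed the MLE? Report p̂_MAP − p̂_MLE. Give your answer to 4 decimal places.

MAP − MLE = 0.0257

Posterior is Beta(7, 20); MAP = (7−1)/(27−2) = 6/25 ≈ 0.24000.
MLE ignores the prior: p̂_MLE = k/n = 3/14 ≈ 0.21429.
Difference = 6/25 − 3/14 = 9/350 ≈ 0.0257.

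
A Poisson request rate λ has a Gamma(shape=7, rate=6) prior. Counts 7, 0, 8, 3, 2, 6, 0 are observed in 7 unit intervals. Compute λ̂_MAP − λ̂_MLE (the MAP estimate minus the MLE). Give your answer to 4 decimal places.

Σxᵢ = 26. Posterior is Gamma(33, 13); MAP = (33−1)/13 = 32/13 ≈ 2.46154.
MLE = x̄ = 26/7 ≈ 3.71429.
Difference = 32/13 − 26/7 = -114/91 ≈ -1.2527.

MAP − MLE = -1.2527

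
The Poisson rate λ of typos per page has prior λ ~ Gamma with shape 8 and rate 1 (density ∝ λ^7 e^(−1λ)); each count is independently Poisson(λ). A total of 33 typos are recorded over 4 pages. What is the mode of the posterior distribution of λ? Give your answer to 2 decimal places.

λ̂_MAP = 8.00

Σxᵢ = 33, n = 4.
Posterior ∝ λ^7e^(−1λ) · λ^33e^(−4λ) = λ^40e^(−5λ), i.e. Gamma(shape=41, rate=5).
The mode of a Gamma(a, b) with a ≥ 1 (shape–rate) is (a−1)/b = 40/5 ≈ 8.00.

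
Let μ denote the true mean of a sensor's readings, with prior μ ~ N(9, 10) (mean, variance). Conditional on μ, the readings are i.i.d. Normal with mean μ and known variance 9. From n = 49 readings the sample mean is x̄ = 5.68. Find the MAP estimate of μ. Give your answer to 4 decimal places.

μ̂_MAP = 5.7399

n = 49, x̄ = 5.68.
For a Normal prior and Normal likelihood with known variance, the posterior is Normal; its mode equals its mean, the precision-weighted average.
Prior precision 1/σ₀² = 1/10 = 0.1; data precision n/σ² = 49/9.
μ̂ = (0.1·9 + (49/9)·5.68) / (0.1 + 49/9) = (14321/450)/(499/90) = 14321/2495 ≈ 5.7399.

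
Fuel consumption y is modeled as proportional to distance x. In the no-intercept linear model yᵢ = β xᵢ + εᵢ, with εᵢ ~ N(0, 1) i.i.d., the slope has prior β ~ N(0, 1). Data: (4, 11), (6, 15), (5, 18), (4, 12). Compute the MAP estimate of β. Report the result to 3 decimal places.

log p(β | y) = −Σ(yᵢ − βxᵢ)²/(2·1) − β²/(2·1) + const.
Setting the derivative to zero: Σxᵢ(yᵢ − βxᵢ)/1 − β/1 = 0, so β = Σxᵢyᵢ / (Σxᵢ² + σ²/τ²).
Σxᵢyᵢ = 4·11 + 6·15 + 5·18 + 4·12 = 272; Σxᵢ² = 93; σ²/τ² = 1.
β̂_MAP = 272 / (93 + 1) = 272/94 ≈ 2.894.

β̂_MAP = 2.894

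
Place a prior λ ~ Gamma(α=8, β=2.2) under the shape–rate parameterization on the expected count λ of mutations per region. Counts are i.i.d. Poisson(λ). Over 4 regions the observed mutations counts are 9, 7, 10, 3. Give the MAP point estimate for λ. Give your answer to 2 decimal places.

Σxᵢ = 9+7+10+3 = 29, with n = 4.
Posterior ∝ λ^7e^(−2.2λ) · λ^29e^(−4λ) = λ^36e^(−6.2λ), i.e. Gamma(shape=37, rate=6.2).
The mode of a Gamma(a, b) with a ≥ 1 (shape–rate) is (a−1)/b = 36/6.2 ≈ 5.81.

λ̂_MAP = 5.81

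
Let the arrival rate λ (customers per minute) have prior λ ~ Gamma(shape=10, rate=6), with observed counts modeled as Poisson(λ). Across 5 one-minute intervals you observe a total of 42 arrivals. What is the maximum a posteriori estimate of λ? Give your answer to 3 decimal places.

λ̂_MAP = 4.636

Σxᵢ = 42, n = 5.
Posterior ∝ λ^9e^(−6λ) · λ^42e^(−5λ) = λ^51e^(−11λ), i.e. Gamma(shape=52, rate=11).
The mode of a Gamma(a, b) with a ≥ 1 (shape–rate) is (a−1)/b = 51/11 ≈ 4.636.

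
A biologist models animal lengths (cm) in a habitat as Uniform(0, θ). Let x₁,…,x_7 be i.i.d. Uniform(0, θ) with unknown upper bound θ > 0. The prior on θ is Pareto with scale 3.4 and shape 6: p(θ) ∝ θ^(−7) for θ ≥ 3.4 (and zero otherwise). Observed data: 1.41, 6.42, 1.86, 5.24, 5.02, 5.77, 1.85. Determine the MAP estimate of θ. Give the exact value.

θ̂_MAP = 6.42

The Uniform(0, θ) likelihood is θ^(−n) for θ ≥ max(xᵢ), zero otherwise. Here max(xᵢ) = 6.42.
Posterior ∝ θ^(−7) · θ^(−7) = θ^(−14) on θ ≥ max(3.4, 6.42) = 6.42.
This density is strictly decreasing in θ, so the posterior mode lies at the lower boundary of the support.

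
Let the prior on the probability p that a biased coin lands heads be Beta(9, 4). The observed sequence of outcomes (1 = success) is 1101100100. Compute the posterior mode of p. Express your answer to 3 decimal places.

p̂_MAP = 0.619

Prior: Beta(9, 4).
Data: 5 successes in 10 trials (from the sequence). The binomial likelihood contributes p^5(1−p)^5, so the posterior is Beta(9+5, 4+5) = Beta(14, 9).
For Beta(a, b) with a, b > 1 the mode is (a−1)/(a+b−2) = 13/21 ≈ 0.619.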